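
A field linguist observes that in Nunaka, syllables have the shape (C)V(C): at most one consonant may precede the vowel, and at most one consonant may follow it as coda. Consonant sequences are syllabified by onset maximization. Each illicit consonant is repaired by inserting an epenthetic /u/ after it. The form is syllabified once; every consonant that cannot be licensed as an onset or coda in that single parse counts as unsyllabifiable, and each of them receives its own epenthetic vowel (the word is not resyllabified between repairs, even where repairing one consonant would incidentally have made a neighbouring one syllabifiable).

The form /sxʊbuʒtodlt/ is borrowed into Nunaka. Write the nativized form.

suxʊbuʒtodlutu

The consonants /s/, /l/, /t/ cannot be parsed into a legal (C)V(C) syllable (at most one coda consonant is licensed; onsets are limited to one consonant).
Each unlicensed consonant becomes the onset of a new syllable: /s/ → /su/, /l/ → /lu/, /t/ → /tu/.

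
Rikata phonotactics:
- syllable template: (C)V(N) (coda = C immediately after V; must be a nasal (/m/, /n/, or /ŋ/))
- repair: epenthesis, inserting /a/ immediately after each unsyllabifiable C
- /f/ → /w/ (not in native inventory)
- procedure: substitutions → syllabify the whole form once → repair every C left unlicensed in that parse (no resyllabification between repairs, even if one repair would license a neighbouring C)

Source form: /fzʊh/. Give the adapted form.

wazʊha

Substitution: /f/ → /w/, giving /wzʊh/.
Under (C)V(N), the unsyllabifiable consonants are /w/, /h/ (only a nasal (/m/, /n/, or /ŋ/) is licensed in coda position; onsets are limited to one consonant).
Inserting the epenthetic vowel yields /w/ → /wa/, /h/ → /ha/.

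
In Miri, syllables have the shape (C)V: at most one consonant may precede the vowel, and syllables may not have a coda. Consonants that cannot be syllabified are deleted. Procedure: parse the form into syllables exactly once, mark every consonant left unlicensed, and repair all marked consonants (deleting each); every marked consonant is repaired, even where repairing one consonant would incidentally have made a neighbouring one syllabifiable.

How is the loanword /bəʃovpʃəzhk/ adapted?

Under (C)V, the unsyllabifiable consonants are /v/, /p/, /z/, /h/, /k/ (no codas are permitted; onsets are limited to one consonant).
Deleting the stranded consonants removes /v/, /p/, /z/, /h/, /k/.

bəʃoʃə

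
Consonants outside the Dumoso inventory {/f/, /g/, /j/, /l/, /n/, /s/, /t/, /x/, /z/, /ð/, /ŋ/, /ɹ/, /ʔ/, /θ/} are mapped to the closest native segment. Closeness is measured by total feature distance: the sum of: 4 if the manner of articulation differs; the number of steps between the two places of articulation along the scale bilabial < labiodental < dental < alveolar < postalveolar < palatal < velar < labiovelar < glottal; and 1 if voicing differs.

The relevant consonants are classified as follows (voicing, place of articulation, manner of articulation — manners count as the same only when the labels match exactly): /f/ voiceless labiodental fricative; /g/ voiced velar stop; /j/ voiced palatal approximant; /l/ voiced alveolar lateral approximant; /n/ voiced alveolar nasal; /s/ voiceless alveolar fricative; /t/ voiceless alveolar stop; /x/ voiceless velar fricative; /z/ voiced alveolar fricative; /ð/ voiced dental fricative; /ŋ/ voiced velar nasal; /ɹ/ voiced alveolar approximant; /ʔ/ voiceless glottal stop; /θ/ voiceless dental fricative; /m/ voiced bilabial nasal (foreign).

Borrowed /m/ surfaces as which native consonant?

/n/ is closest: same manner (nasal), place distance 3 (bilabial→alveolar), same voicing; total 3. Next closest is /f/ at distance 6.

n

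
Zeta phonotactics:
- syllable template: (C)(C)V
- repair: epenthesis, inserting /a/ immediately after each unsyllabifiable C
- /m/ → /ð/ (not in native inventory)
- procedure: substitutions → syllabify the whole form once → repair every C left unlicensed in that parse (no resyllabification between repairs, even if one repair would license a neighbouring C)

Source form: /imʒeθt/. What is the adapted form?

Substitution: /m/ → /ð/, giving /iðʒeθt/.
Syllabifying with onset maximization leaves /θ/, /t/ stranded (no codas are permitted; onsets may contain at most 2 consonants).
Each unlicensed consonant becomes the onset of a new syllable: /θ/ → /θa/, /t/ → /ta/.

iðʒeθata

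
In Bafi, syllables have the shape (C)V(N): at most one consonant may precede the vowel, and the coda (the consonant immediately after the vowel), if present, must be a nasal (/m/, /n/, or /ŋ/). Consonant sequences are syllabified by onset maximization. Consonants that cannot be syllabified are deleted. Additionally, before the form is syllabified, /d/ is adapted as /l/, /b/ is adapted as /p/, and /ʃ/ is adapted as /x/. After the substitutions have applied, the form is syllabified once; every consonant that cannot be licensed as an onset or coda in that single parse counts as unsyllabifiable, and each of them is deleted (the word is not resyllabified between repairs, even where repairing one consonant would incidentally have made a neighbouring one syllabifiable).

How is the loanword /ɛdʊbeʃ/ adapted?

ɛlʊpe

Substitution: /d/ → /l/, /b/ → /p/, /ʃ/ → /x/, giving /ɛlʊpex/.
Syllabifying with onset maximization leaves /x/ stranded (only a nasal (/m/, /n/, or /ŋ/) is licensed in coda position; onsets are limited to one consonant).
Deletion applies to /x/.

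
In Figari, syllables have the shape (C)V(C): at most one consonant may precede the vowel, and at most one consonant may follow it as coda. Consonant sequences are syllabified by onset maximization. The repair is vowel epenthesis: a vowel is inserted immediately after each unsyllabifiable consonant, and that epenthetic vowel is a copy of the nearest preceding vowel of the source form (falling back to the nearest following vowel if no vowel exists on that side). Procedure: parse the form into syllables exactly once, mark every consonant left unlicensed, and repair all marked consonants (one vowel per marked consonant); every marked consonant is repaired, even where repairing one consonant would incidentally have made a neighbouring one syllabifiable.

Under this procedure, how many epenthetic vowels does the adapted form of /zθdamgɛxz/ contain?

3

The unsyllabifiable consonants are /z/, /θ/, /z/; each receives one epenthetic vowel.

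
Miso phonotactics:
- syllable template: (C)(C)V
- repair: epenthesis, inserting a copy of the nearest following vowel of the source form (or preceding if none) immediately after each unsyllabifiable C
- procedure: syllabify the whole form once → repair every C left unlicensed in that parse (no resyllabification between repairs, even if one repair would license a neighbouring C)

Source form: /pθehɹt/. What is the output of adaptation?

The consonants /h/, /ɹ/, /t/ cannot be parsed into a legal (C)(C)V syllable (no codas are permitted; onsets may contain at most 2 consonants).
Epenthesis after each stranded consonant: /h/ → /he/, /ɹ/ → /ɹe/, /t/ → /te/.

pθeheɹete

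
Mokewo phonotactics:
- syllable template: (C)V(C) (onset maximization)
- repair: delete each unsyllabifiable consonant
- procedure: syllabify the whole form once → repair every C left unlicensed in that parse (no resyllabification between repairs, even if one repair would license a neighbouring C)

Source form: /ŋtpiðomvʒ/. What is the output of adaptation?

Syllabifying with onset maximization leaves /ŋ/, /t/, /v/, /ʒ/ stranded (at most one coda consonant is licensed; onsets are limited to one consonant).
Each unlicensed consonant is deleted: /ŋ/, /t/, /v/, /ʒ/.

piðom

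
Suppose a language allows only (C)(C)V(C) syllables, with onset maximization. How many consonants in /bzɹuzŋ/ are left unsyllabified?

Under (C)(C)V(C), the unsyllabifiable consonants are /b/, /ŋ/ (at most one coda consonant is licensed; onsets may contain at most 2 consonants).

2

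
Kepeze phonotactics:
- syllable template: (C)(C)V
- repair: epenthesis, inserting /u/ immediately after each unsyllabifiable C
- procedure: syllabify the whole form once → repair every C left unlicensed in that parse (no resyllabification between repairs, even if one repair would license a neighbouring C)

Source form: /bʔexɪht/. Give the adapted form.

bʔexɪhutu

The consonants /h/, /t/ cannot be parsed into a legal (C)(C)V syllable (no codas are permitted; onsets may contain at most 2 consonants).
Inserting the epenthetic vowel yields /h/ → /hu/, /t/ → /tu/.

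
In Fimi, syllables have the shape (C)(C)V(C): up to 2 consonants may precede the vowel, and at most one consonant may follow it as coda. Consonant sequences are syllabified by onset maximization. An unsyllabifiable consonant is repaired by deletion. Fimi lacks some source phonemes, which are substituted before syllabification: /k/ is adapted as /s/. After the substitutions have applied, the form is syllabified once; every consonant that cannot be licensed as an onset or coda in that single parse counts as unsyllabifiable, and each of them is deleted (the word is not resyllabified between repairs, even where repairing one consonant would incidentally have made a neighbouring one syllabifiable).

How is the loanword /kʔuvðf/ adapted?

sʔuv

Substitution: /k/ → /s/, giving /sʔuvðf/.
Syllabifying with onset maximization leaves /ð/, /f/ stranded (at most one coda consonant is licensed; onsets may contain at most 2 consonants).
Deletion applies to /ð/, /f/.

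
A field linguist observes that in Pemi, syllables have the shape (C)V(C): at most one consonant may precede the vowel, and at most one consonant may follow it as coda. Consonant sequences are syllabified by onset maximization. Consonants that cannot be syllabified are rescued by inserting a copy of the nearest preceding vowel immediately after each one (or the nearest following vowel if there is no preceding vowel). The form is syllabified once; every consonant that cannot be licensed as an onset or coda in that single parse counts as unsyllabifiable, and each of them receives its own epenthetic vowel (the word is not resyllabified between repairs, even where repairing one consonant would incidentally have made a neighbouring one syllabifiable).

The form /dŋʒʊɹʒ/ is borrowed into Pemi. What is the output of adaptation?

Under (C)V(C), the unsyllabifiable consonants are /d/, /ŋ/, /ʒ/ (at most one coda consonant is licensed; onsets are limited to one consonant).
Epenthesis after each stranded consonant: /d/ → /dʊ/, /ŋ/ → /ŋʊ/, /ʒ/ → /ʒʊ/.

dʊŋʊʒʊɹʒʊ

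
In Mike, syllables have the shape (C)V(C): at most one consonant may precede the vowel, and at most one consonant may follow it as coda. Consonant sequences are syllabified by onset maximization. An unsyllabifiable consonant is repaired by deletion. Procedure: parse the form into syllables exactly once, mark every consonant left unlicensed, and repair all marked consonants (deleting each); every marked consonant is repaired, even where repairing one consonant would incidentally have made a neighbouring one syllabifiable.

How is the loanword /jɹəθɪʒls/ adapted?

Syllabifying with onset maximization leaves /j/, /l/, /s/ stranded (at most one coda consonant is licensed; onsets are limited to one consonant).
Deletion applies to /j/, /l/, /s/.

ɹəθɪʒ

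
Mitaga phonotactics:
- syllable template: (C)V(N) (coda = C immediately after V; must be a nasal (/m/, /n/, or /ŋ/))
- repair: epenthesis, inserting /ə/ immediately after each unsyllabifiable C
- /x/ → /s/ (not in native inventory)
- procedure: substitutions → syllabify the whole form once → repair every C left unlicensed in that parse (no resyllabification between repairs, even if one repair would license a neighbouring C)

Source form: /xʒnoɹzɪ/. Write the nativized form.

səʒənoɹəzɪ

Substitution: /x/ → /s/, giving /sʒnoɹzɪ/.
The consonants /s/, /ʒ/, /ɹ/ cannot be parsed into a legal (C)V(N) syllable (only a nasal (/m/, /n/, or /ŋ/) is licensed in coda position; onsets are limited to one consonant).
Each unlicensed consonant becomes the onset of a new syllable: /s/ → /sə/, /ʒ/ → /ʒə/, /ɹ/ → /ɹə/.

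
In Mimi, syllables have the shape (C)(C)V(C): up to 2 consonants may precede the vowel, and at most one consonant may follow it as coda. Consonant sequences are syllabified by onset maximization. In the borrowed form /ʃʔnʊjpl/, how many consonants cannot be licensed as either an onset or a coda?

Under (C)(C)V(C), the unsyllabifiable consonants are /ʃ/, /p/, /l/ (at most one coda consonant is licensed; onsets may contain at most 2 consonants).

3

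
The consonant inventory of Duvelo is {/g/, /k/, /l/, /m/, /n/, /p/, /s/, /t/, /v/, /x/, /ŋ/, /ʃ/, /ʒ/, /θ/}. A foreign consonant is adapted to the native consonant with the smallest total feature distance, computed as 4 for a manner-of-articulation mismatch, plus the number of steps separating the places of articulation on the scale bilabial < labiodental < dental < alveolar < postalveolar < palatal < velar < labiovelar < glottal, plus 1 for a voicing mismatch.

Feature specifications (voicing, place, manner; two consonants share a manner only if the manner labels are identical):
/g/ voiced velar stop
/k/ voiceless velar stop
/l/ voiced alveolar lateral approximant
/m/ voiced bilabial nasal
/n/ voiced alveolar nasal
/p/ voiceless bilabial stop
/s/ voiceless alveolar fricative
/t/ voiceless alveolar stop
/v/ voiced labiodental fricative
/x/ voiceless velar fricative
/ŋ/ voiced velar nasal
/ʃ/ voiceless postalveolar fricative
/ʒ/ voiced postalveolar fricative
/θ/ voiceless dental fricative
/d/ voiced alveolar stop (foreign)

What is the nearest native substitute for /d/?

t

/t/ is closest: same manner (stop), place distance 0 (alveolar→alveolar), voicing differs (+1); total 1. Next closest is /g/ at distance 3.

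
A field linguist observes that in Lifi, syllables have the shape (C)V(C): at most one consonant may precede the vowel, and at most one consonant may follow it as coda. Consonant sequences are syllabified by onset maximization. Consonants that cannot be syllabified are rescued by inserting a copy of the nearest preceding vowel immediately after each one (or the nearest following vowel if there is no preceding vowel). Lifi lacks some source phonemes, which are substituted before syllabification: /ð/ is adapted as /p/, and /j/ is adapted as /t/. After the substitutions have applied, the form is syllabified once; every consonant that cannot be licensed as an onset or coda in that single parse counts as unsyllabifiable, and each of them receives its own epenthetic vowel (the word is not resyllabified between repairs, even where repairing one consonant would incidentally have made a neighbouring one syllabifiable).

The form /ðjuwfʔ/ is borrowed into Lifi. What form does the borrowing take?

putuwfuʔu

Substitution: /ð/ → /p/, /j/ → /t/, giving /ptuwfʔ/.
The consonants /p/, /f/, /ʔ/ cannot be parsed into a legal (C)V(C) syllable (at most one coda consonant is licensed; onsets are limited to one consonant).
Each unlicensed consonant becomes the onset of a new syllable: /p/ → /pu/, /f/ → /fu/, /ʔ/ → /ʔu/.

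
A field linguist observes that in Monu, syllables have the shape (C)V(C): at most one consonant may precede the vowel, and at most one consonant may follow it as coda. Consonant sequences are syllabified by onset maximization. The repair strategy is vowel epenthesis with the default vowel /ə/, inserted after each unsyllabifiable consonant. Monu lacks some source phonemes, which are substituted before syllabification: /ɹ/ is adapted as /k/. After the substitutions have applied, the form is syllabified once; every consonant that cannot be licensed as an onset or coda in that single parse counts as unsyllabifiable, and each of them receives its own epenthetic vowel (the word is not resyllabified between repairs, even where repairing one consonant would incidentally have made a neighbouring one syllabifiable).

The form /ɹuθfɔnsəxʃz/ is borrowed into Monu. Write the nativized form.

kuθfɔnsəxʃəzə

Substitution: /ɹ/ → /k/, giving /kuθfɔnsəxʃz/.
Under (C)V(C), the unsyllabifiable consonants are /ʃ/, /z/ (at most one coda consonant is licensed; onsets are limited to one consonant).
Each unlicensed consonant becomes the onset of a new syllable: /ʃ/ → /ʃə/, /z/ → /zə/.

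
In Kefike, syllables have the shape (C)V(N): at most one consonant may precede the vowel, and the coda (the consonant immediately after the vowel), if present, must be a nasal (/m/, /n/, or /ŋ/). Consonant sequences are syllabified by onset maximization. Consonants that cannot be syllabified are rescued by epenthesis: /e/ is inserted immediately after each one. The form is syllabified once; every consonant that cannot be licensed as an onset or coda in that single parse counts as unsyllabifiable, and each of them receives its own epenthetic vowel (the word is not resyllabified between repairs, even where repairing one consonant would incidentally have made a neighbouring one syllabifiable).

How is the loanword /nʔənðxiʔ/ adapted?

neʔənðexiʔe

Syllabifying with onset maximization leaves /n/, /ð/, /ʔ/ stranded (only a nasal (/m/, /n/, or /ŋ/) is licensed in coda position; onsets are limited to one consonant).
Each unlicensed consonant becomes the onset of a new syllable: /n/ → /ne/, /ð/ → /ðe/, /ʔ/ → /ʔe/.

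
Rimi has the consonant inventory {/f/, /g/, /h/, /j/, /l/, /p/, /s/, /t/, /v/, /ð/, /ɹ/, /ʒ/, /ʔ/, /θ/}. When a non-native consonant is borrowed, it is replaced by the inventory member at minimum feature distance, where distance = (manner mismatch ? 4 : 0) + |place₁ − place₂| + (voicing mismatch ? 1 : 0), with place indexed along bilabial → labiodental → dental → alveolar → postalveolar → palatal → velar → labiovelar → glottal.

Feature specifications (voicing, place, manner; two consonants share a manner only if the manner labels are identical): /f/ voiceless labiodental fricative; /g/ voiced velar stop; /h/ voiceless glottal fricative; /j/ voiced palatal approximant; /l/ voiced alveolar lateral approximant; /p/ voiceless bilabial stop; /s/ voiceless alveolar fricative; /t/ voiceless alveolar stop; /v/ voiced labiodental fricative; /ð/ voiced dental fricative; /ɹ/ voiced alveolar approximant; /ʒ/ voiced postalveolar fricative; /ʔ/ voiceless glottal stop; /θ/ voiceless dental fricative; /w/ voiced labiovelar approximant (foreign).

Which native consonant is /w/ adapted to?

j

/j/ is closest: same manner (approximant), place distance 2 (labiovelar→palatal), same voicing; total 2. Next closest is /ɹ/ at distance 4.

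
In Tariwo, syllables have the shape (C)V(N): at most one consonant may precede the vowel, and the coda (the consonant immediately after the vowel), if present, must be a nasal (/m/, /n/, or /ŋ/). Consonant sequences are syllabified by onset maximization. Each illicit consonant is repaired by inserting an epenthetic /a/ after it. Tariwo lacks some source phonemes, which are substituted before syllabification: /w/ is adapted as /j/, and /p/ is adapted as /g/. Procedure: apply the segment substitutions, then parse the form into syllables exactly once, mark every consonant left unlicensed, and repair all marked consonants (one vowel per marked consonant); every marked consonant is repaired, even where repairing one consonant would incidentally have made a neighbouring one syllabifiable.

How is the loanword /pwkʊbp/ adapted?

Substitution: /p/ → /g/, /w/ → /j/, giving /gjkʊbg/.
Under (C)V(N), the unsyllabifiable consonants are /g/, /j/, /b/, /g/ (only a nasal (/m/, /n/, or /ŋ/) is licensed in coda position; onsets are limited to one consonant).
Epenthesis after each stranded consonant: /g/ → /ga/, /j/ → /ja/, /b/ → /ba/, /g/ → /ga/.

gajakʊbaga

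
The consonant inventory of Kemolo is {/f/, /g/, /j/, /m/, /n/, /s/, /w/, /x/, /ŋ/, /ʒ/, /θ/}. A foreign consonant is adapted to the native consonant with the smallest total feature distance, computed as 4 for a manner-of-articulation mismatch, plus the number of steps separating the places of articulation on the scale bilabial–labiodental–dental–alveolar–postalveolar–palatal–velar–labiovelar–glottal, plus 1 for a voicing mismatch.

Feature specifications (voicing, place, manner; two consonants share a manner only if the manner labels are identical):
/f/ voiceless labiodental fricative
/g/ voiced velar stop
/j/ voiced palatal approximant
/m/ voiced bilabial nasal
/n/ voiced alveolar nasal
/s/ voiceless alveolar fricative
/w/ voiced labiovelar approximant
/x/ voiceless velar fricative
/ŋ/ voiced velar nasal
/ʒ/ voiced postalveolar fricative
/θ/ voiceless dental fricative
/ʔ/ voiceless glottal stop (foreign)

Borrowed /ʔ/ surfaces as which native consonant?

/g/ is closest: same manner (stop), place distance 2 (glottal→velar), voicing differs (+1); total 3. Next closest is /w/ at distance 6.

g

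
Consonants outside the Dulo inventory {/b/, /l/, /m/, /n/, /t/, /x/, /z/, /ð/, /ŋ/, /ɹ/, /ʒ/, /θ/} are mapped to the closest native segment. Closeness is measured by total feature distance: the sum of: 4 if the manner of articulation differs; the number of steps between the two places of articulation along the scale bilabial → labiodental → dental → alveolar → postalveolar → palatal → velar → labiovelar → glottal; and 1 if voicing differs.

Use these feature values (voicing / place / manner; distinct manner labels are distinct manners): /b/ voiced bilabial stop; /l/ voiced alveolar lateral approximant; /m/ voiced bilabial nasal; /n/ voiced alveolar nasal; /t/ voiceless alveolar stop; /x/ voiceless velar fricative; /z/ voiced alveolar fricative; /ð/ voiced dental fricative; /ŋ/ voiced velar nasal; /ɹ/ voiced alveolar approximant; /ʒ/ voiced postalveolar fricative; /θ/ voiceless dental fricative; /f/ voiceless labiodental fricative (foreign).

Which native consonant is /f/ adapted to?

/θ/ is closest: same manner (fricative), place distance 1 (labiodental→dental), same voicing; total 1. Next closest is /ð/ at distance 2.

θ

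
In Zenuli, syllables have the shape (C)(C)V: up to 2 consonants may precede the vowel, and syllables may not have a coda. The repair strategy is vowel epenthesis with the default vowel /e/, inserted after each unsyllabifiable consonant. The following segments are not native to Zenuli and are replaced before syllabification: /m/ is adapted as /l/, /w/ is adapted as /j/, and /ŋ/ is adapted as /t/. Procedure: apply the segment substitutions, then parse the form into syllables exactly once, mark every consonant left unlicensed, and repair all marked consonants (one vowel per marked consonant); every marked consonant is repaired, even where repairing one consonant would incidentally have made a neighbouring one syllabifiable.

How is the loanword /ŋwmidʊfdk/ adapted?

Substitution: /ŋ/ → /t/, /w/ → /j/, /m/ → /l/, giving /tjlidʊfdk/.
The consonants /t/, /f/, /d/, /k/ cannot be parsed into a legal (C)(C)V syllable (no codas are permitted; onsets may contain at most 2 consonants).
Epenthesis after each stranded consonant: /t/ → /te/, /f/ → /fe/, /d/ → /de/, /k/ → /ke/.

tejlidʊfedeke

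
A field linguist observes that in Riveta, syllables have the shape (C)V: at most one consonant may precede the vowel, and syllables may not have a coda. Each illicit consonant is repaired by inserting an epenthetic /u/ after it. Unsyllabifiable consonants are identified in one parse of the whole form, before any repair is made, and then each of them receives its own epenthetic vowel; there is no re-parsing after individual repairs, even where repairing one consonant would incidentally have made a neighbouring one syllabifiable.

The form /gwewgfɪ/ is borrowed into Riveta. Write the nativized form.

The consonants /g/, /w/, /g/ cannot be parsed into a legal (C)V syllable (no codas are permitted; onsets are limited to one consonant).
Each unlicensed consonant becomes the onset of a new syllable: /g/ → /gu/, /w/ → /wu/, /g/ → /gu/.

guwewugufɪ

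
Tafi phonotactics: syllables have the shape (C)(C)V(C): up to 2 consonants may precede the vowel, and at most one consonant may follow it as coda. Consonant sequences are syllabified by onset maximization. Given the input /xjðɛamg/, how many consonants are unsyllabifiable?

The consonants /x/, /g/ cannot be parsed into a legal (C)(C)V(C) syllable (at most one coda consonant is licensed; onsets may contain at most 2 consonants).

2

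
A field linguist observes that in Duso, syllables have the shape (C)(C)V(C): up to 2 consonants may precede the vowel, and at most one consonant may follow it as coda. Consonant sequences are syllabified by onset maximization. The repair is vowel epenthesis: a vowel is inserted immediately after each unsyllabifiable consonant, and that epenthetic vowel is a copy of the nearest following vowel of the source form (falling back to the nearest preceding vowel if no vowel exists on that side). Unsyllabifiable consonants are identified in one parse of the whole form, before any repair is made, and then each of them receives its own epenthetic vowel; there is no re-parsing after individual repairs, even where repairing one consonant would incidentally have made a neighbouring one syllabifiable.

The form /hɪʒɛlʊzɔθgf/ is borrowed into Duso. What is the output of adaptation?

hɪʒɛlʊzɔθgɔfɔ

The consonants /g/, /f/ cannot be parsed into a legal (C)(C)V(C) syllable (at most one coda consonant is licensed; onsets may contain at most 2 consonants).
Inserting the epenthetic vowel yields /g/ → /gɔ/, /f/ → /fɔ/.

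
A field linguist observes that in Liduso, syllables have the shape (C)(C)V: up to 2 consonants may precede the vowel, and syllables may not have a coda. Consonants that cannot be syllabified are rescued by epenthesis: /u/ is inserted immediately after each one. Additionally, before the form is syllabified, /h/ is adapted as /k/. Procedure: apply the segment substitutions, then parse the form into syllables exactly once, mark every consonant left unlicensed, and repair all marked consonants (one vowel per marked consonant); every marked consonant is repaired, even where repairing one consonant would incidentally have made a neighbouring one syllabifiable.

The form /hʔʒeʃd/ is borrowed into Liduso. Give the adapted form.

Substitution: /h/ → /k/, giving /kʔʒeʃd/.
Syllabifying with onset maximization leaves /k/, /ʃ/, /d/ stranded (no codas are permitted; onsets may contain at most 2 consonants).
Inserting the epenthetic vowel yields /k/ → /ku/, /ʃ/ → /ʃu/, /d/ → /du/.

kuʔʒeʃudu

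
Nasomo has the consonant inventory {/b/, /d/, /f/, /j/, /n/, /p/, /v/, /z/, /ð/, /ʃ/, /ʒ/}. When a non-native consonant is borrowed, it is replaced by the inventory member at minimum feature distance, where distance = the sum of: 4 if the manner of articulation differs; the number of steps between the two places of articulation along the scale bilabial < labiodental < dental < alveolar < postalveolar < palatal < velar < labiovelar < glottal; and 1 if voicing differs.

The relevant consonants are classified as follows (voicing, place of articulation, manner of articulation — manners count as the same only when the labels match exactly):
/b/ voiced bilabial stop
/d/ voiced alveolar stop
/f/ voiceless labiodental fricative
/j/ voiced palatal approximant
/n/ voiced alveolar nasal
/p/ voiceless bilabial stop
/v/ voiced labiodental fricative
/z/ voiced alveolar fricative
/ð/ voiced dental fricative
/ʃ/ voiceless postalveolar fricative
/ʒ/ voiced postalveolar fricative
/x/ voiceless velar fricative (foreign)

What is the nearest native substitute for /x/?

/ʃ/ is closest: same manner (fricative), place distance 2 (velar→postalveolar), same voicing; total 2. Next closest is /ʒ/ at distance 3.

ʃ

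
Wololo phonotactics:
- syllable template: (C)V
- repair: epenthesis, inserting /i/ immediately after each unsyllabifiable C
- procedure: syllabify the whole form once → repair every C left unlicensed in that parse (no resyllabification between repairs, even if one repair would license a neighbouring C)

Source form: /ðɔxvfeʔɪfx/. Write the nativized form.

The consonants /x/, /v/, /f/, /x/ cannot be parsed into a legal (C)V syllable (no codas are permitted; onsets are limited to one consonant).
Epenthesis after each stranded consonant: /x/ → /xi/, /v/ → /vi/, /f/ → /fi/, /x/ → /xi/.

ðɔxivifeʔɪfixi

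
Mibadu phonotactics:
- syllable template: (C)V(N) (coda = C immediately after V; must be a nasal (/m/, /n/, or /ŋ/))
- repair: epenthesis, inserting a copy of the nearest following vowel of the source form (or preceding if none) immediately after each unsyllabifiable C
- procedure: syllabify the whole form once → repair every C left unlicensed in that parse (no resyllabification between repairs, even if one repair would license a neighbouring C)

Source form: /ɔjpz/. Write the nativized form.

The consonants /j/, /p/, /z/ cannot be parsed into a legal (C)V(N) syllable (only a nasal (/m/, /n/, or /ŋ/) is licensed in coda position; onsets are limited to one consonant).
Each unlicensed consonant becomes the onset of a new syllable: /j/ → /jɔ/, /p/ → /pɔ/, /z/ → /zɔ/.

ɔjɔpɔzɔ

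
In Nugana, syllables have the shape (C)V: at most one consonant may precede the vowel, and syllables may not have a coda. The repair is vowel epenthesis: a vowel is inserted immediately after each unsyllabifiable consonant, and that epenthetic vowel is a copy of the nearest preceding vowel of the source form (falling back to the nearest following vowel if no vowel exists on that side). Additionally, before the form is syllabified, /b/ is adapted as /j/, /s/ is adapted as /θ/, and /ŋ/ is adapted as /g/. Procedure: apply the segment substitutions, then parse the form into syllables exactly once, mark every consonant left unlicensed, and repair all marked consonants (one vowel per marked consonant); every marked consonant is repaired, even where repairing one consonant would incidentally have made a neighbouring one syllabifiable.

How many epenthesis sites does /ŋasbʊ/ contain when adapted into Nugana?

After substitution the input is /gaθjʊ/.
The unsyllabifiable consonants are /θ/; each receives one epenthetic vowel.

1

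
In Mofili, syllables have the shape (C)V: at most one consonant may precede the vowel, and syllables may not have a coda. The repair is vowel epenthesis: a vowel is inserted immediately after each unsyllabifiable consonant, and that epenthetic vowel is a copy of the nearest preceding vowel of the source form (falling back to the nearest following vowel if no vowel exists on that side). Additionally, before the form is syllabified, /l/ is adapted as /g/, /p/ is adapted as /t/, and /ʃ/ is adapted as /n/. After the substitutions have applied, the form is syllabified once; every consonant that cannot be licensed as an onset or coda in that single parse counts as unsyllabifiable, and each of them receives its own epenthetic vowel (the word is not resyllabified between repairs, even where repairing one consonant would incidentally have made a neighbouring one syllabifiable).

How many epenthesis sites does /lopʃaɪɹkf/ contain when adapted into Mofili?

After substitution the input is /gotnaɪɹkf/.
The unsyllabifiable consonants are /t/, /ɹ/, /k/, /f/; each receives one epenthetic vowel.

4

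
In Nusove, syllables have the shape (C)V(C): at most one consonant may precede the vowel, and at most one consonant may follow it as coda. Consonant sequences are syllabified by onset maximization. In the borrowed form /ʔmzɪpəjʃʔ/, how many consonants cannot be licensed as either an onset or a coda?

4

Syllabifying with onset maximization leaves /ʔ/, /m/, /ʃ/, /ʔ/ stranded (at most one coda consonant is licensed; onsets are limited to one consonant).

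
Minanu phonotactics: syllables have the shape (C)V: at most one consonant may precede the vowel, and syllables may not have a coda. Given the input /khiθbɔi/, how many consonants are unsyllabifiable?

The consonants /k/, /θ/ cannot be parsed into a legal (C)V syllable (no codas are permitted; onsets are limited to one consonant).

2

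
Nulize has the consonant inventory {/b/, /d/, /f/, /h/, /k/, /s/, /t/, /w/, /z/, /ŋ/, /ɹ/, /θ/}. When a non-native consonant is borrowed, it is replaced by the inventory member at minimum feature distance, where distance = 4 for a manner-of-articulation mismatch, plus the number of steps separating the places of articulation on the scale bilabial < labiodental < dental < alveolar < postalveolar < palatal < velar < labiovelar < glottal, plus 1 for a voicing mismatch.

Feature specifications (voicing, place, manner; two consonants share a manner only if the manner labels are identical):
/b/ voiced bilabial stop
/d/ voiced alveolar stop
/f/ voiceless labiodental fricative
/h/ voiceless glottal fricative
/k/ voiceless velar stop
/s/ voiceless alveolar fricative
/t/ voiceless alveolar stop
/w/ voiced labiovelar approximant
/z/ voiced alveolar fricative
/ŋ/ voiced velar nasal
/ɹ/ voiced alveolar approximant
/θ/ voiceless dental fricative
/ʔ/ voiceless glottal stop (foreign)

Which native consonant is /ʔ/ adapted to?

k

/k/ is closest: same manner (stop), place distance 2 (glottal→velar), same voicing; total 2. Next closest is /h/ at distance 4.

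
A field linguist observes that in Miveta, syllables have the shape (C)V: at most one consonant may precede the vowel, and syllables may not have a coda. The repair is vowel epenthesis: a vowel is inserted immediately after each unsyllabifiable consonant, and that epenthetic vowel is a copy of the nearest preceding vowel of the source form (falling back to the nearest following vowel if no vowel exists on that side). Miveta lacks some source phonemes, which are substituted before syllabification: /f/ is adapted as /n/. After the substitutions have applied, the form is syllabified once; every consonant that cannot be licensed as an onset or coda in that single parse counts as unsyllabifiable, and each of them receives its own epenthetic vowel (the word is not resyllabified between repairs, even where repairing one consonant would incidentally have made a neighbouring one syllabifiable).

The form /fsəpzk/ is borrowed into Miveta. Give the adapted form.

Substitution: /f/ → /n/, giving /nsəpzk/.
The consonants /n/, /p/, /z/, /k/ cannot be parsed into a legal (C)V syllable (no codas are permitted; onsets are limited to one consonant).
Each unlicensed consonant becomes the onset of a new syllable: /n/ → /nə/, /p/ → /pə/, /z/ → /zə/, /k/ → /kə/.

nəsəpəzəkə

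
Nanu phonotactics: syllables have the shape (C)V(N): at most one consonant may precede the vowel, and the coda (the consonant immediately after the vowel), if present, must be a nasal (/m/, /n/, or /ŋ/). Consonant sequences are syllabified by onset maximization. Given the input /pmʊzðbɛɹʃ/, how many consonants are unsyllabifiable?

The consonants /p/, /z/, /ð/, /ɹ/, /ʃ/ cannot be parsed into a legal (C)V(N) syllable (only a nasal (/m/, /n/, or /ŋ/) is licensed in coda position; onsets are limited to one consonant).

5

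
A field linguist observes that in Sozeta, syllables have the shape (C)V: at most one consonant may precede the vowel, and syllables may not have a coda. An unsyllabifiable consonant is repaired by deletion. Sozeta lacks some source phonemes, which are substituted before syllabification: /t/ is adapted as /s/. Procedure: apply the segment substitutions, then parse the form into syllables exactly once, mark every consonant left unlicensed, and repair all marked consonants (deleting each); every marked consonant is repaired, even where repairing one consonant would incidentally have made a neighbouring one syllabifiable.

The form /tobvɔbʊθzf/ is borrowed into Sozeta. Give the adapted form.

sovɔbʊ

Substitution: /t/ → /s/, giving /sobvɔbʊθzf/.
Syllabifying with onset maximization leaves /b/, /θ/, /z/, /f/ stranded (no codas are permitted; onsets are limited to one consonant).
Deleting the stranded consonants removes /b/, /θ/, /z/, /f/.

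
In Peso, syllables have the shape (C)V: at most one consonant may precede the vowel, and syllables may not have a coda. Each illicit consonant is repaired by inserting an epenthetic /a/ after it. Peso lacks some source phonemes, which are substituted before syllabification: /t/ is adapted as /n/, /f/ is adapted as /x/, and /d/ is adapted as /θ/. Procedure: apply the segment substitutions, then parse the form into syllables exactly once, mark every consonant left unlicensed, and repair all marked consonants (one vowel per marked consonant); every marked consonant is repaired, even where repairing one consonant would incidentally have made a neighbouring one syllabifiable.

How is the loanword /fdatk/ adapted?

Substitution: /f/ → /x/, /d/ → /θ/, /t/ → /n/, giving /xθank/.
The consonants /x/, /n/, /k/ cannot be parsed into a legal (C)V syllable (no codas are permitted; onsets are limited to one consonant).
Each unlicensed consonant becomes the onset of a new syllable: /x/ → /xa/, /n/ → /na/, /k/ → /ka/.

xaθanaka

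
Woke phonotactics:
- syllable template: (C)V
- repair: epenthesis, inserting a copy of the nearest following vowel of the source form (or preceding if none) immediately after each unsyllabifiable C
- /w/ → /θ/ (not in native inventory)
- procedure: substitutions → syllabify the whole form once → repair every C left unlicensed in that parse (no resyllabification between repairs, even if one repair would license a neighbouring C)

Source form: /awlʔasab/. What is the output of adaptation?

aθalaʔasaba

Substitution: /w/ → /θ/, giving /aθlʔasab/.
The consonants /θ/, /l/, /b/ cannot be parsed into a legal (C)V syllable (no codas are permitted; onsets are limited to one consonant).
Epenthesis after each stranded consonant: /θ/ → /θa/, /l/ → /la/, /b/ → /ba/.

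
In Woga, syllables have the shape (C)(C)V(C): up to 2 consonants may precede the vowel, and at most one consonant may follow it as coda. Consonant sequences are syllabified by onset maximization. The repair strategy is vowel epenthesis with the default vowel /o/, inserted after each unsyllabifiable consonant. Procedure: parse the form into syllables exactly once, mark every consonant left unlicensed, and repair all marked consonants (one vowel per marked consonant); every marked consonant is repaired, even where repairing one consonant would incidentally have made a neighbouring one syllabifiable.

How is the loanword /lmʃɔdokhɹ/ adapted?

Under (C)(C)V(C), the unsyllabifiable consonants are /l/, /h/, /ɹ/ (at most one coda consonant is licensed; onsets may contain at most 2 consonants).
Inserting the epenthetic vowel yields /l/ → /lo/, /h/ → /ho/, /ɹ/ → /ɹo/.

lomʃɔdokhoɹo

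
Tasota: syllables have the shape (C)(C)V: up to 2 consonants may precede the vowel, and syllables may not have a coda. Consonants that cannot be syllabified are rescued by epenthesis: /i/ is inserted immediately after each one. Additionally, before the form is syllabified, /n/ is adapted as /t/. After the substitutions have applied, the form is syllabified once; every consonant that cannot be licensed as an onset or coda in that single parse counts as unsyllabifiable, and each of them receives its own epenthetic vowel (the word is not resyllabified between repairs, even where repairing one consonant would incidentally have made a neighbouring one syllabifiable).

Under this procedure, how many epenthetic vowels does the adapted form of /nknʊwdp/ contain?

4

After substitution the input is /tktʊwdp/.
The unsyllabifiable consonants are /t/, /w/, /d/, /p/; each receives one epenthetic vowel.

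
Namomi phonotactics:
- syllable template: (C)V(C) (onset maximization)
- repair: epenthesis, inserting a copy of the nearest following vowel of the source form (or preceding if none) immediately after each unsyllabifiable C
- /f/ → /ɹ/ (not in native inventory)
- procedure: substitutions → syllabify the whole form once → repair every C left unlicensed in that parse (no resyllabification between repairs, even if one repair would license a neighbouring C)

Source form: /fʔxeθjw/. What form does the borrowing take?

Substitution: /f/ → /ɹ/, giving /ɹʔxeθjw/.
Under (C)V(C), the unsyllabifiable consonants are /ɹ/, /ʔ/, /j/, /w/ (at most one coda consonant is licensed; onsets are limited to one consonant).
Inserting the epenthetic vowel yields /ɹ/ → /ɹe/, /ʔ/ → /ʔe/, /j/ → /je/, /w/ → /we/.

ɹeʔexeθjewe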